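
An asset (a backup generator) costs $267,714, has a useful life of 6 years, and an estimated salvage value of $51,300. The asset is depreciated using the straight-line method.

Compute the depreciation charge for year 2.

Depreciable base = $267,714 − $51,300 = $216,414.
Annual expense = $216,414 / 6 = $36,069.

$36,069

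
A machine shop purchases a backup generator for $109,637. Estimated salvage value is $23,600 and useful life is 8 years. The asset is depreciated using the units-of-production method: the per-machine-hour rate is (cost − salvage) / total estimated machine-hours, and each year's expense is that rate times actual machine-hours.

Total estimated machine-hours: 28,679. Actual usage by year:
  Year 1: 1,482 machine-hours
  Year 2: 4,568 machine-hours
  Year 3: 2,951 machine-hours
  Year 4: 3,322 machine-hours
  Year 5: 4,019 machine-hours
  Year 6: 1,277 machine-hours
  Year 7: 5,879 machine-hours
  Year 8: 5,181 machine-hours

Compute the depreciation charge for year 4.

$9,966

Depreciable base = $109,637 − $23,600 = $86,037.
Rate = $86,037 / 28,679 machine-hours = $3 per machine-hour.
Year 1: 1,482 × $3 = $4,446. Book value $105,191.
Year 2: 4,568 × $3 = $13,704. Book value $91,487.
Year 3: 2,951 × $3 = $8,853. Book value $82,634.
Year 4: 3,322 × $3 = $9,966. Book value $72,668.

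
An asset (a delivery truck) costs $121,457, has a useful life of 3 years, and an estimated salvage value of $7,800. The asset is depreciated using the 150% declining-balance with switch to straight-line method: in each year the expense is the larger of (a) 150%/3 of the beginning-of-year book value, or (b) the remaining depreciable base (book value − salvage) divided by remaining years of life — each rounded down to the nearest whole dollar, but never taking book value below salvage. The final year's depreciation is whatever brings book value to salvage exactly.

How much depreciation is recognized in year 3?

$22,565

Depreciable base = $121,457 − $7,800 = $113,657.
Year 1: DB = ⌊$121,457 × 150%/3⌋ = $60,728; SL = ⌊$113,657/3⌋ = $37,885 → take DB $60,728. Book value $60,729.
Year 2: DB = ⌊$60,729 × 150%/3⌋ = $30,364; SL = ⌊$52,929/2⌋ = $26,464 → take DB $30,364. Book value $30,365.
Year 3 (final): $30,365 − $7,800 = $22,565. Book value $7,800.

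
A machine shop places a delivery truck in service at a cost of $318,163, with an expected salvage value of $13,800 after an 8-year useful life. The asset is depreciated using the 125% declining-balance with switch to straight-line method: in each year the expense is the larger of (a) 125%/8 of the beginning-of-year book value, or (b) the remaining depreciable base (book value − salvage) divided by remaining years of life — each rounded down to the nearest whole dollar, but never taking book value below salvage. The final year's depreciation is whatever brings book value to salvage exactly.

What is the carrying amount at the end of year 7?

Depreciable base = $318,163 − $13,800 = $304,363.
Year 1: DB = ⌊$318,163 × 125%/8⌋ = $49,712; SL = ⌊$304,363/8⌋ = $38,045 → take DB $49,712. Book value $268,451.
Year 2: DB = ⌊$268,451 × 125%/8⌋ = $41,945; SL = ⌊$254,651/7⌋ = $36,378 → take DB $41,945. Book value $226,506.
Year 3: DB = ⌊$226,506 × 125%/8⌋ = $35,391; SL = ⌊$212,706/6⌋ = $35,451 → take SL $35,451. Book value $191,055.
Year 4: DB = ⌊$191,055 × 125%/8⌋ = $29,852; SL = ⌊$177,255/5⌋ = $35,451 → take SL $35,451. Book value $155,604.
Year 5: DB = ⌊$155,604 × 125%/8⌋ = $24,313; SL = ⌊$141,804/4⌋ = $35,451 → take SL $35,451. Book value $120,153.
Year 6: DB = ⌊$120,153 × 125%/8⌋ = $18,773; SL = ⌊$106,353/3⌋ = $35,451 → take SL $35,451. Book value $84,702.
Year 7: DB = ⌊$84,702 × 125%/8⌋ = $13,234; SL = ⌊$70,902/2⌋ = $35,451 → take SL $35,451. Book value $49,251.

$49,251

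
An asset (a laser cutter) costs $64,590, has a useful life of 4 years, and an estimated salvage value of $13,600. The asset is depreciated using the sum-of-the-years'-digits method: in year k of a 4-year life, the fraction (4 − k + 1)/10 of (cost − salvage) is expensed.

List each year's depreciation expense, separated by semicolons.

Depreciable base = $64,590 − $13,600 = $50,990.
Sum of the years' digits = 4+3+2+1 = 10.
Year 1: $50,990 × 4/10 = $20,396. Book value $44,194.
Year 2: $50,990 × 3/10 = $15,297. Book value $28,897.
Year 3: $50,990 × 2/10 = $10,198. Book value $18,699.
Year 4: $50,990 × 1/10 = $5,099. Book value $13,600.

$20,396; $15,297; $10,198; $5,099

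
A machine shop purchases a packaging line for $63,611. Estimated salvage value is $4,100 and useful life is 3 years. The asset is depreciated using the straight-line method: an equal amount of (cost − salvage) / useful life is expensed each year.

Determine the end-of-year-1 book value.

$43,774

Depreciable base = $63,611 − $4,100 = $59,511.
Annual expense = $59,511 / 3 = $19,837.
End of year 1: book value $43,774.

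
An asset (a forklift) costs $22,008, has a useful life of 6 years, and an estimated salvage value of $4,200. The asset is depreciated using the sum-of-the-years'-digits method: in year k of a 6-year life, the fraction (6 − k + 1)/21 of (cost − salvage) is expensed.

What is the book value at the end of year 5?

$5,048

Depreciable base = $22,008 − $4,200 = $17,808.
Sum of the years' digits = 6+5+4+3+2+1 = 21.
Year 1: $17,808 × 6/21 = $5,088. Book value $16,920.
Year 2: $17,808 × 5/21 = $4,240. Book value $12,680.
Year 3: $17,808 × 4/21 = $3,392. Book value $9,288.
Year 4: $17,808 × 3/21 = $2,544. Book value $6,744.
Year 5: $17,808 × 2/21 = $1,696. Book value $5,048.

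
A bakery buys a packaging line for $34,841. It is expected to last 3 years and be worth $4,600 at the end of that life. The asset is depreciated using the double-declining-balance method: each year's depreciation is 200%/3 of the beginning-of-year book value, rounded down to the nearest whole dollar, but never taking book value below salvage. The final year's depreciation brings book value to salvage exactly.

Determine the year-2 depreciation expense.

$7,014

Depreciable base = $34,841 − $4,600 = $30,241.
Year 1: ⌊$34,841 × 200%/3⌋ = $23,227. Book value $11,614.
Year 2: ⌊$11,614 × 200%/3⌋ = $7,742, capped at $7,014. Book value $4,600.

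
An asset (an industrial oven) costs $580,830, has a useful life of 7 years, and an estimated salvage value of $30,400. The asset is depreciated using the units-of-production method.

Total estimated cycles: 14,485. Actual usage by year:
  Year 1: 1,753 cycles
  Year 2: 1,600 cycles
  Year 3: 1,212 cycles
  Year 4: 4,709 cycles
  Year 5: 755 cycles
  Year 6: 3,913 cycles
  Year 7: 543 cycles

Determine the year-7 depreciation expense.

$20,634

Depreciable base = $580,830 − $30,400 = $550,430.
Rate = $550,430 / 14,485 cycles = $38 per cycle.
Year 1: 1,753 × $38 = $66,614. Book value $514,216.
Year 2: 1,600 × $38 = $60,800. Book value $453,416.
Year 3: 1,212 × $38 = $46,056. Book value $407,360.
Year 4: 4,709 × $38 = $178,942. Book value $228,418.
Year 5: 755 × $38 = $28,690. Book value $199,728.
Year 6: 3,913 × $38 = $148,694. Book value $51,034.
Year 7: 543 × $38 = $20,634. Book value $30,400.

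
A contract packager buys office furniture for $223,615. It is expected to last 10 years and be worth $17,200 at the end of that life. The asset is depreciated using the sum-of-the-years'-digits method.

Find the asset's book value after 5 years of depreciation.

$73,495

Depreciable base = $223,615 − $17,200 = $206,415.
Sum of the years' digits = 10+9+8+7+6+5+4+3+2+1 = 55.
Year 1: $206,415 × 10/55 = $37,530. Book value $186,085.
Year 2: $206,415 × 9/55 = $33,777. Book value $152,308.
Year 3: $206,415 × 8/55 = $30,024. Book value $122,284.
Year 4: $206,415 × 7/55 = $26,271. Book value $96,013.
Year 5: $206,415 × 6/55 = $22,518. Book value $73,495.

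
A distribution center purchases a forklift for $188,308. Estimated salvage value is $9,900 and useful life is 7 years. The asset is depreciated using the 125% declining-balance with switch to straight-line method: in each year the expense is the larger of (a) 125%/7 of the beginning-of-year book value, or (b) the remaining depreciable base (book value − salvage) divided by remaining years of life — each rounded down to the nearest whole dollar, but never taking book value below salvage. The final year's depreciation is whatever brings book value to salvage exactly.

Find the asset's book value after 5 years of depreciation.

Depreciable base = $188,308 − $9,900 = $178,408.
Year 1: DB = ⌊$188,308 × 125%/7⌋ = $33,626; SL = ⌊$178,408/7⌋ = $25,486 → take DB $33,626. Book value $154,682.
Year 2: DB = ⌊$154,682 × 125%/7⌋ = $27,621; SL = ⌊$144,782/6⌋ = $24,130 → take DB $27,621. Book value $127,061.
Year 3: DB = ⌊$127,061 × 125%/7⌋ = $22,689; SL = ⌊$117,161/5⌋ = $23,432 → take SL $23,432. Book value $103,629.
Year 4: DB = ⌊$103,629 × 125%/7⌋ = $18,505; SL = ⌊$93,729/4⌋ = $23,432 → take SL $23,432. Book value $80,197.
Year 5: DB = ⌊$80,197 × 125%/7⌋ = $14,320; SL = ⌊$70,297/3⌋ = $23,432 → take SL $23,432. Book value $56,765.

$56,765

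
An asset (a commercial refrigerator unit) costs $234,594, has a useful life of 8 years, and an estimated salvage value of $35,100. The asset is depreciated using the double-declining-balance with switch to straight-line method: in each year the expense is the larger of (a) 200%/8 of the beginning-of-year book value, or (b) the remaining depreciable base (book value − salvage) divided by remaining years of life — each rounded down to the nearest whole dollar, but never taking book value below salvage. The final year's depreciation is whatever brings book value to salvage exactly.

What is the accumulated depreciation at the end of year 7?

Depreciable base = $234,594 − $35,100 = $199,494.
Year 1: DB = ⌊$234,594 × 200%/8⌋ = $58,648; SL = ⌊$199,494/8⌋ = $24,936 → take DB $58,648. Book value $175,946.
Year 2: DB = ⌊$175,946 × 200%/8⌋ = $43,986; SL = ⌊$140,846/7⌋ = $20,120 → take DB $43,986. Book value $131,960.
Year 3: DB = ⌊$131,960 × 200%/8⌋ = $32,990; SL = ⌊$96,860/6⌋ = $16,143 → take DB $32,990. Book value $98,970.
Year 4: DB = ⌊$98,970 × 200%/8⌋ = $24,742; SL = ⌊$63,870/5⌋ = $12,774 → take DB $24,742. Book value $74,228.
Year 5: DB = ⌊$74,228 × 200%/8⌋ = $18,557; SL = ⌊$39,128/4⌋ = $9,782 → take DB $18,557. Book value $55,671.
Year 6: DB = ⌊$55,671 × 200%/8⌋ = $13,917; SL = ⌊$20,571/3⌋ = $6,857 → take DB $13,917. Book value $41,754.
Year 7: DB = ⌊$41,754 × 200%/8⌋ = $10,438; SL = ⌊$6,654/2⌋ = $3,327 → take DB $10,438, capped at $6,654. Book value $35,100.
Accumulated through year 7 = $234,594 − $35,100 = $199,494.

$199,494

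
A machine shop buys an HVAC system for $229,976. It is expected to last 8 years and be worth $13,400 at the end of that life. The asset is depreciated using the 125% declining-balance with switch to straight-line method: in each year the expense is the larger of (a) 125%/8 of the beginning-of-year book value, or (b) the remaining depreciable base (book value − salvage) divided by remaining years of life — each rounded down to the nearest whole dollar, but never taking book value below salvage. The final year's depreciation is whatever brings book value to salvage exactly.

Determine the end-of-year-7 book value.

Depreciable base = $229,976 − $13,400 = $216,576.
Year 1: DB = ⌊$229,976 × 125%/8⌋ = $35,933; SL = ⌊$216,576/8⌋ = $27,072 → take DB $35,933. Book value $194,043.
Year 2: DB = ⌊$194,043 × 125%/8⌋ = $30,319; SL = ⌊$180,643/7⌋ = $25,806 → take DB $30,319. Book value $163,724.
Year 3: DB = ⌊$163,724 × 125%/8⌋ = $25,581; SL = ⌊$150,324/6⌋ = $25,054 → take DB $25,581. Book value $138,143.
Year 4: DB = ⌊$138,143 × 125%/8⌋ = $21,584; SL = ⌊$124,743/5⌋ = $24,948 → take SL $24,948. Book value $113,195.
Year 5: DB = ⌊$113,195 × 125%/8⌋ = $17,686; SL = ⌊$99,795/4⌋ = $24,948 → take SL $24,948. Book value $88,247.
Year 6: DB = ⌊$88,247 × 125%/8⌋ = $13,788; SL = ⌊$74,847/3⌋ = $24,949 → take SL $24,949. Book value $63,298.
Year 7: DB = ⌊$63,298 × 125%/8⌋ = $9,890; SL = ⌊$49,898/2⌋ = $24,949 → take SL $24,949. Book value $38,349.

$38,349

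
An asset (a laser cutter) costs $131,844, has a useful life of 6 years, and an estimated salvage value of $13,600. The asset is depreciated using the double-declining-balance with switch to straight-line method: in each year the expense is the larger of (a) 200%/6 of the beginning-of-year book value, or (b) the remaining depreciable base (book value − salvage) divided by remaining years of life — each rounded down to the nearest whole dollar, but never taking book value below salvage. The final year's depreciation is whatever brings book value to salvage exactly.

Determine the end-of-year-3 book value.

Depreciable base = $131,844 − $13,600 = $118,244.
Year 1: DB = ⌊$131,844 × 200%/6⌋ = $43,948; SL = ⌊$118,244/6⌋ = $19,707 → take DB $43,948. Book value $87,896.
Year 2: DB = ⌊$87,896 × 200%/6⌋ = $29,298; SL = ⌊$74,296/5⌋ = $14,859 → take DB $29,298. Book value $58,598.
Year 3: DB = ⌊$58,598 × 200%/6⌋ = $19,532; SL = ⌊$44,998/4⌋ = $11,249 → take DB $19,532. Book value $39,066.

$39,066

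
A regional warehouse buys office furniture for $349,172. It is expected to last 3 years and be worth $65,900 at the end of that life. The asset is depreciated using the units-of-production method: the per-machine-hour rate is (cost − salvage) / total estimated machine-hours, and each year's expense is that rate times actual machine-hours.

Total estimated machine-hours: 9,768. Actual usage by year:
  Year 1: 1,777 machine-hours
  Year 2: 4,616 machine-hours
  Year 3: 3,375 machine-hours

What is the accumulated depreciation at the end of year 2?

Depreciable base = $349,172 − $65,900 = $283,272.
Rate = $283,272 / 9,768 machine-hours = $29 per machine-hour.
Year 1: 1,777 × $29 = $51,533. Book value $297,639.
Year 2: 4,616 × $29 = $133,864. Book value $163,775.
Accumulated through year 2 = $349,172 − $163,775 = $185,397.

$185,397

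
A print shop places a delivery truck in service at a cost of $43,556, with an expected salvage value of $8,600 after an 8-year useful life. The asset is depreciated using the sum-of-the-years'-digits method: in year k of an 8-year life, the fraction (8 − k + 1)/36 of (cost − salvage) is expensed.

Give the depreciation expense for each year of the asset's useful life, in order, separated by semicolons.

Depreciable base = $43,556 − $8,600 = $34,956.
Sum of the years' digits = 8+7+6+5+4+3+2+1 = 36.
Year 1: $34,956 × 8/36 = $7,768. Book value $35,788.
Year 2: $34,956 × 7/36 = $6,797. Book value $28,991.
Year 3: $34,956 × 6/36 = $5,826. Book value $23,165.
Year 4: $34,956 × 5/36 = $4,855. Book value $18,310.
Year 5: $34,956 × 4/36 = $3,884. Book value $14,426.
Year 6: $34,956 × 3/36 = $2,913. Book value $11,513.
Year 7: $34,956 × 2/36 = $1,942. Book value $9,571.
Year 8: $34,956 × 1/36 = $971. Book value $8,600.

$7,768; $6,797; $5,826; $4,855; $3,884; $2,913; $1,942; $971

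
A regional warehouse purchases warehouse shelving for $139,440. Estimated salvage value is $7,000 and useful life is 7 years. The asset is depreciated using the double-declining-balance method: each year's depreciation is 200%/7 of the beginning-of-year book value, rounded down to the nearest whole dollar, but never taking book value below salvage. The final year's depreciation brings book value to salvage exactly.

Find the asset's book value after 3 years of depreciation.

Depreciable base = $139,440 − $7,000 = $132,440.
Year 1: ⌊$139,440 × 200%/7⌋ = $39,840. Book value $99,600.
Year 2: ⌊$99,600 × 200%/7⌋ = $28,457. Book value $71,143.
Year 3: ⌊$71,143 × 200%/7⌋ = $20,326. Book value $50,817.

$50,817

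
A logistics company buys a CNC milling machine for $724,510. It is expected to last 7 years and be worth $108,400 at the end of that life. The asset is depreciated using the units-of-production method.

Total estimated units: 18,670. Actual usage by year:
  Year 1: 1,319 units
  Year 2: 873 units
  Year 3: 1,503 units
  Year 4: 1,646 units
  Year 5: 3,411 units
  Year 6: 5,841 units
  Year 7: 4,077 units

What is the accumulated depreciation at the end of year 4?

Depreciable base = $724,510 − $108,400 = $616,110.
Rate = $616,110 / 18,670 units = $33 per unit.
Year 1: 1,319 × $33 = $43,527. Book value $680,983.
Year 2: 873 × $33 = $28,809. Book value $652,174.
Year 3: 1,503 × $33 = $49,599. Book value $602,575.
Year 4: 1,646 × $33 = $54,318. Book value $548,257.
Accumulated through year 4 = $724,510 − $548,257 = $176,253.

$176,253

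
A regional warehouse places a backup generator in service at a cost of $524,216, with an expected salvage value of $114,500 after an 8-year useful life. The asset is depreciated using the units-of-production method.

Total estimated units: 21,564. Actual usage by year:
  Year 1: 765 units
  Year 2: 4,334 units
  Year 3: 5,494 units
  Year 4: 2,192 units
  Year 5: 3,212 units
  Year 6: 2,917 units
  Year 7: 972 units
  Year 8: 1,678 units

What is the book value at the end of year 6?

$164,850

Depreciable base = $524,216 − $114,500 = $409,716.
Rate = $409,716 / 21,564 units = $19 per unit.
Year 1: 765 × $19 = $14,535. Book value $509,681.
Year 2: 4,334 × $19 = $82,346. Book value $427,335.
Year 3: 5,494 × $19 = $104,386. Book value $322,949.
Year 4: 2,192 × $19 = $41,648. Book value $281,301.
Year 5: 3,212 × $19 = $61,028. Book value $220,273.
Year 6: 2,917 × $19 = $55,423. Book value $164,850.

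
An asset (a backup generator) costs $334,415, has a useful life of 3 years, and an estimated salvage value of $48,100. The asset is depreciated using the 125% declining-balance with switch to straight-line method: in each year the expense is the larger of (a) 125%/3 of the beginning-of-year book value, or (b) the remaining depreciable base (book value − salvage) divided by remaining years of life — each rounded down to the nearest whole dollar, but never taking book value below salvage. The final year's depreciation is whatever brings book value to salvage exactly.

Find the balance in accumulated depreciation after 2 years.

$220,620

Depreciable base = $334,415 − $48,100 = $286,315.
Year 1: DB = ⌊$334,415 × 125%/3⌋ = $139,339; SL = ⌊$286,315/3⌋ = $95,438 → take DB $139,339. Book value $195,076.
Year 2: DB = ⌊$195,076 × 125%/3⌋ = $81,281; SL = ⌊$146,976/2⌋ = $73,488 → take DB $81,281. Book value $113,795.
Accumulated through year 2 = $334,415 − $113,795 = $220,620.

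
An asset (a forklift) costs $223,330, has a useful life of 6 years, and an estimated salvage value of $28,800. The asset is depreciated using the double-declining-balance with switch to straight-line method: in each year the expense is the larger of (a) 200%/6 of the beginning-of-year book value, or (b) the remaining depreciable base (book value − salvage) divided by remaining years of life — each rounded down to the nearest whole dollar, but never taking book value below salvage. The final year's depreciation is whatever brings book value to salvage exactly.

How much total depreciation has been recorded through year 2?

Depreciable base = $223,330 − $28,800 = $194,530.
Year 1: DB = ⌊$223,330 × 200%/6⌋ = $74,443; SL = ⌊$194,530/6⌋ = $32,421 → take DB $74,443. Book value $148,887.
Year 2: DB = ⌊$148,887 × 200%/6⌋ = $49,629; SL = ⌊$120,087/5⌋ = $24,017 → take DB $49,629. Book value $99,258.
Accumulated through year 2 = $223,330 − $99,258 = $124,072.

$124,072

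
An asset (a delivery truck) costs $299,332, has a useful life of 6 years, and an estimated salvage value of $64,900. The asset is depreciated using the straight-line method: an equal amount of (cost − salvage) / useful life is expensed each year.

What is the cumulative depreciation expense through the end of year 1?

Depreciable base = $299,332 − $64,900 = $234,432.
Annual expense = $234,432 / 6 = $39,072.
End of year 1: book value $260,260.
Accumulated through year 1 = $299,332 − $260,260 = $39,072.

$39,072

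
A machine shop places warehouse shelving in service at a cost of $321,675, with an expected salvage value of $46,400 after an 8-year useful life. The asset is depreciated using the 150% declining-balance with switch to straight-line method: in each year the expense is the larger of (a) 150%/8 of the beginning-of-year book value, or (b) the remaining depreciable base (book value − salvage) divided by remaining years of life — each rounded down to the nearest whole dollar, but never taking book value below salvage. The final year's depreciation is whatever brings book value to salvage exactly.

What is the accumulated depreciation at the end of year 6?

$230,272

Depreciable base = $321,675 − $46,400 = $275,275.
Year 1: DB = ⌊$321,675 × 150%/8⌋ = $60,314; SL = ⌊$275,275/8⌋ = $34,409 → take DB $60,314. Book value $261,361.
Year 2: DB = ⌊$261,361 × 150%/8⌋ = $49,005; SL = ⌊$214,961/7⌋ = $30,708 → take DB $49,005. Book value $212,356.
Year 3: DB = ⌊$212,356 × 150%/8⌋ = $39,816; SL = ⌊$165,956/6⌋ = $27,659 → take DB $39,816. Book value $172,540.
Year 4: DB = ⌊$172,540 × 150%/8⌋ = $32,351; SL = ⌊$126,140/5⌋ = $25,228 → take DB $32,351. Book value $140,189.
Year 5: DB = ⌊$140,189 × 150%/8⌋ = $26,285; SL = ⌊$93,789/4⌋ = $23,447 → take DB $26,285. Book value $113,904.
Year 6: DB = ⌊$113,904 × 150%/8⌋ = $21,357; SL = ⌊$67,504/3⌋ = $22,501 → take SL $22,501. Book value $91,403.
Accumulated through year 6 = $321,675 − $91,403 = $230,272.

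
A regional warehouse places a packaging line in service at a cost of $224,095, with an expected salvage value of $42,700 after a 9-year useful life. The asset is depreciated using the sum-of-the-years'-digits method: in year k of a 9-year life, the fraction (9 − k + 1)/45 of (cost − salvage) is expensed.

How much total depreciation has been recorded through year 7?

Depreciable base = $224,095 − $42,700 = $181,395.
Sum of the years' digits = 9+8+7+6+5+4+3+2+1 = 45.
Year 1: $181,395 × 9/45 = $36,279. Book value $187,816.
Year 2: $181,395 × 8/45 = $32,248. Book value $155,568.
Year 3: $181,395 × 7/45 = $28,217. Book value $127,351.
Year 4: $181,395 × 6/45 = $24,186. Book value $103,165.
Year 5: $181,395 × 5/45 = $20,155. Book value $83,010.
Year 6: $181,395 × 4/45 = $16,124. Book value $66,886.
Year 7: $181,395 × 3/45 = $12,093. Book value $54,793.
Accumulated through year 7 = $224,095 − $54,793 = $169,302.

$169,302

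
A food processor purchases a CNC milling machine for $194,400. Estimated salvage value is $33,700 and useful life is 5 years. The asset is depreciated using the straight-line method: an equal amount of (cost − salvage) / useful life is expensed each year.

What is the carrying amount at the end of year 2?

Depreciable base = $194,400 − $33,700 = $160,700.
Annual expense = $160,700 / 5 = $32,140.
End of year 1: book value $162,260.
End of year 2: book value $130,120.

$130,120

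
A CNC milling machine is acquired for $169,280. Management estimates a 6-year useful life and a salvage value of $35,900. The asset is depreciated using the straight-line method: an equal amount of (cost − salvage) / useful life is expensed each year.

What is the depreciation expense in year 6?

$22,230

Depreciable base = $169,280 − $35,900 = $133,380.
Annual expense = $133,380 / 6 = $22,230.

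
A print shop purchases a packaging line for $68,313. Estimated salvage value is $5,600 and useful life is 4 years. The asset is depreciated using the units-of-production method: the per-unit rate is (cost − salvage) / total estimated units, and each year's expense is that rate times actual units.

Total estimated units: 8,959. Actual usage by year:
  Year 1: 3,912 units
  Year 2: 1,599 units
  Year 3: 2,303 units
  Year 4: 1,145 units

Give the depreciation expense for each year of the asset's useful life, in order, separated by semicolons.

$27,384; $11,193; $16,121; $8,015

Depreciable base = $68,313 − $5,600 = $62,713.
Rate = $62,713 / 8,959 units = $7 per unit.
Year 1: 3,912 × $7 = $27,384. Book value $40,929.
Year 2: 1,599 × $7 = $11,193. Book value $29,736.
Year 3: 2,303 × $7 = $16,121. Book value $13,615.
Year 4: 1,145 × $7 = $8,015. Book value $5,600.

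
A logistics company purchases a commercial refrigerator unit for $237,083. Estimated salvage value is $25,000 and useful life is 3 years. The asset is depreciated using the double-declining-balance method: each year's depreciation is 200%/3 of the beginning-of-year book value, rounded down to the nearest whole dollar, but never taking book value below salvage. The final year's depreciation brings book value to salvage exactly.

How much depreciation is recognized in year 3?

Depreciable base = $237,083 − $25,000 = $212,083.
Year 1: ⌊$237,083 × 200%/3⌋ = $158,055. Book value $79,028.
Year 2: ⌊$79,028 × 200%/3⌋ = $52,685. Book value $26,343.
Year 3 (final): $26,343 − $25,000 = $1,343. Book value $25,000.

$1,343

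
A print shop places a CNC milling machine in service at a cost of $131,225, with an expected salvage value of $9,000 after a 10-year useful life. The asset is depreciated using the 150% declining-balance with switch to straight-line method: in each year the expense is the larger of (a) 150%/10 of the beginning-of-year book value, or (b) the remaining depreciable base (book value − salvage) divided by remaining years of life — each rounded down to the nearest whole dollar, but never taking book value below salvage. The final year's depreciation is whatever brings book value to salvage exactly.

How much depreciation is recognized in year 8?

$9,845

Depreciable base = $131,225 − $9,000 = $122,225.
Year 1: DB = ⌊$131,225 × 150%/10⌋ = $19,683; SL = ⌊$122,225/10⌋ = $12,222 → take DB $19,683. Book value $111,542.
Year 2: DB = ⌊$111,542 × 150%/10⌋ = $16,731; SL = ⌊$102,542/9⌋ = $11,393 → take DB $16,731. Book value $94,811.
Year 3: DB = ⌊$94,811 × 150%/10⌋ = $14,221; SL = ⌊$85,811/8⌋ = $10,726 → take DB $14,221. Book value $80,590.
Year 4: DB = ⌊$80,590 × 150%/10⌋ = $12,088; SL = ⌊$71,590/7⌋ = $10,227 → take DB $12,088. Book value $68,502.
Year 5: DB = ⌊$68,502 × 150%/10⌋ = $10,275; SL = ⌊$59,502/6⌋ = $9,917 → take DB $10,275. Book value $58,227.
Year 6: DB = ⌊$58,227 × 150%/10⌋ = $8,734; SL = ⌊$49,227/5⌋ = $9,845 → take SL $9,845. Book value $48,382.
Year 7: DB = ⌊$48,382 × 150%/10⌋ = $7,257; SL = ⌊$39,382/4⌋ = $9,845 → take SL $9,845. Book value $38,537.
Year 8: DB = ⌊$38,537 × 150%/10⌋ = $5,780; SL = ⌊$29,537/3⌋ = $9,845 → take SL $9,845. Book value $28,692.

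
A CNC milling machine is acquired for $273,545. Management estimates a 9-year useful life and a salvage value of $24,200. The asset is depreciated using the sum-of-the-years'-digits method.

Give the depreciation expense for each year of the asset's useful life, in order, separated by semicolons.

$49,869; $44,328; $38,787; $33,246; $27,705; $22,164; $16,623; $11,082; $5,541

Depreciable base = $273,545 − $24,200 = $249,345.
Sum of the years' digits = 9+8+7+6+5+4+3+2+1 = 45.
Year 1: $249,345 × 9/45 = $49,869. Book value $223,676.
Year 2: $249,345 × 8/45 = $44,328. Book value $179,348.
Year 3: $249,345 × 7/45 = $38,787. Book value $140,561.
Year 4: $249,345 × 6/45 = $33,246. Book value $107,315.
Year 5: $249,345 × 5/45 = $27,705. Book value $79,610.
Year 6: $249,345 × 4/45 = $22,164. Book value $57,446.
Year 7: $249,345 × 3/45 = $16,623. Book value $40,823.
Year 8: $249,345 × 2/45 = $11,082. Book value $29,741.
Year 9: $249,345 × 1/45 = $5,541. Book value $24,200.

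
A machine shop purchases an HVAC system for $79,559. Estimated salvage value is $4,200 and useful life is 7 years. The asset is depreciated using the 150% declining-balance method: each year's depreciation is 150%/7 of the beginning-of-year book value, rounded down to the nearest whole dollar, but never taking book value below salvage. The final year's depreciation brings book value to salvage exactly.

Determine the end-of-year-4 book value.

Depreciable base = $79,559 − $4,200 = $75,359.
Year 1: ⌊$79,559 × 150%/7⌋ = $17,048. Book value $62,511.
Year 2: ⌊$62,511 × 150%/7⌋ = $13,395. Book value $49,116.
Year 3: ⌊$49,116 × 150%/7⌋ = $10,524. Book value $38,592.
Year 4: ⌊$38,592 × 150%/7⌋ = $8,269. Book value $30,323.

$30,323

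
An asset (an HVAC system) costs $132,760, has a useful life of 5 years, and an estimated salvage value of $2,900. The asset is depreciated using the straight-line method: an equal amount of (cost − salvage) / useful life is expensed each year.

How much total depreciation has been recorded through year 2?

Depreciable base = $132,760 − $2,900 = $129,860.
Annual expense = $129,860 / 5 = $25,972.
End of year 1: book value $106,788.
End of year 2: book value $80,816.
Accumulated through year 2 = $132,760 − $80,816 = $51,944.

$51,944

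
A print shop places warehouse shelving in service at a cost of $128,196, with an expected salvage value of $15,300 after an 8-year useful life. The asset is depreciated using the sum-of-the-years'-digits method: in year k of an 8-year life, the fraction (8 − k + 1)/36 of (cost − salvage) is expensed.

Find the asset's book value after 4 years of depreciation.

$46,660

Depreciable base = $128,196 − $15,300 = $112,896.
Sum of the years' digits = 8+7+6+5+4+3+2+1 = 36.
Year 1: $112,896 × 8/36 = $25,088. Book value $103,108.
Year 2: $112,896 × 7/36 = $21,952. Book value $81,156.
Year 3: $112,896 × 6/36 = $18,816. Book value $62,340.
Year 4: $112,896 × 5/36 = $15,680. Book value $46,660.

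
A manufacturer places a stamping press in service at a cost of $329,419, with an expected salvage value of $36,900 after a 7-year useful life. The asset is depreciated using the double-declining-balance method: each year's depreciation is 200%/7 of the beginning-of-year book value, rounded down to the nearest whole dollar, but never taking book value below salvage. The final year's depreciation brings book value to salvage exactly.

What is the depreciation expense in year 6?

Depreciable base = $329,419 − $36,900 = $292,519.
Year 1: ⌊$329,419 × 200%/7⌋ = $94,119. Book value $235,300.
Year 2: ⌊$235,300 × 200%/7⌋ = $67,228. Book value $168,072.
Year 3: ⌊$168,072 × 200%/7⌋ = $48,020. Book value $120,052.
Year 4: ⌊$120,052 × 200%/7⌋ = $34,300. Book value $85,752.
Year 5: ⌊$85,752 × 200%/7⌋ = $24,500. Book value $61,252.
Year 6: ⌊$61,252 × 200%/7⌋ = $17,500. Book value $43,752.

$17,500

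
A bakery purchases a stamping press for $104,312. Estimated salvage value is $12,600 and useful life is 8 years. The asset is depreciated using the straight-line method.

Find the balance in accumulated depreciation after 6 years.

$68,784

Depreciable base = $104,312 − $12,600 = $91,712.
Annual expense = $91,712 / 8 = $11,464.
End of year 1: book value $92,848.
End of year 2: book value $81,384.
End of year 3: book value $69,920.
End of year 4: book value $58,456.
End of year 5: book value $46,992.
End of year 6: book value $35,528.
Accumulated through year 6 = $104,312 − $35,528 = $68,784.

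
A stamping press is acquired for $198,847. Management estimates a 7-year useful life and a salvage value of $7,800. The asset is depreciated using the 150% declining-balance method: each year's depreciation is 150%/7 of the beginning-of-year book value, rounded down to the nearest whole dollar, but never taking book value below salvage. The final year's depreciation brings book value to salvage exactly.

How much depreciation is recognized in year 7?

$38,987

Depreciable base = $198,847 − $7,800 = $191,047.
Year 1: ⌊$198,847 × 150%/7⌋ = $42,610. Book value $156,237.
Year 2: ⌊$156,237 × 150%/7⌋ = $33,479. Book value $122,758.
Year 3: ⌊$122,758 × 150%/7⌋ = $26,305. Book value $96,453.
Year 4: ⌊$96,453 × 150%/7⌋ = $20,668. Book value $75,785.
Year 5: ⌊$75,785 × 150%/7⌋ = $16,239. Book value $59,546.
Year 6: ⌊$59,546 × 150%/7⌋ = $12,759. Book value $46,787.
Year 7 (final): $46,787 − $7,800 = $38,987. Book value $7,800.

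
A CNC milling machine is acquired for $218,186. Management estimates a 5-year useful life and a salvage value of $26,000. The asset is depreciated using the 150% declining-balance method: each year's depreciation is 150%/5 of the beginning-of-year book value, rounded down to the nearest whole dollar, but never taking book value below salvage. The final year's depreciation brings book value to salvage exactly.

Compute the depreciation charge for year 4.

Depreciable base = $218,186 − $26,000 = $192,186.
Year 1: ⌊$218,186 × 150%/5⌋ = $65,455. Book value $152,731.
Year 2: ⌊$152,731 × 150%/5⌋ = $45,819. Book value $106,912.
Year 3: ⌊$106,912 × 150%/5⌋ = $32,073. Book value $74,839.
Year 4: ⌊$74,839 × 150%/5⌋ = $22,451. Book value $52,388.

$22,451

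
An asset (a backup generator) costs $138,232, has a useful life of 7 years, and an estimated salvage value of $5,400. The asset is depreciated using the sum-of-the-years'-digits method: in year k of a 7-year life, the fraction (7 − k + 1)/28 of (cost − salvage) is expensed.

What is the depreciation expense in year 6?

$9,488

Depreciable base = $138,232 − $5,400 = $132,832.
Sum of the years' digits = 7+6+5+4+3+2+1 = 28.
Year 1: $132,832 × 7/28 = $33,208. Book value $105,024.
Year 2: $132,832 × 6/28 = $28,464. Book value $76,560.
Year 3: $132,832 × 5/28 = $23,720. Book value $52,840.
Year 4: $132,832 × 4/28 = $18,976. Book value $33,864.
Year 5: $132,832 × 3/28 = $14,232. Book value $19,632.
Year 6: $132,832 × 2/28 = $9,488. Book value $10,144.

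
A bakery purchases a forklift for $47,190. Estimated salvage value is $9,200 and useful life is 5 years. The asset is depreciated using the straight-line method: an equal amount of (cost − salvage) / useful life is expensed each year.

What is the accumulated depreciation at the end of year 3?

Depreciable base = $47,190 − $9,200 = $37,990.
Annual expense = $37,990 / 5 = $7,598.
End of year 1: book value $39,592.
End of year 2: book value $31,994.
End of year 3: book value $24,396.
Accumulated through year 3 = $47,190 − $24,396 = $22,794.

$22,794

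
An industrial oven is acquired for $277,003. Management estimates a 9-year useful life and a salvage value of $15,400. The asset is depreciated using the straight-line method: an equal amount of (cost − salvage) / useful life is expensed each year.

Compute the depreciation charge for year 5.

$29,067

Depreciable base = $277,003 − $15,400 = $261,603.
Annual expense = $261,603 / 9 = $29,067.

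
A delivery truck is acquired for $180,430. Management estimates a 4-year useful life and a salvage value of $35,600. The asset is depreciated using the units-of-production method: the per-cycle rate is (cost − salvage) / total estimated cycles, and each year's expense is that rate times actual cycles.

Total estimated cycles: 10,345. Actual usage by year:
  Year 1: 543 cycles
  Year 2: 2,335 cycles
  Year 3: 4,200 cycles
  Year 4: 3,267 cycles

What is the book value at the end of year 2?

Depreciable base = $180,430 − $35,600 = $144,830.
Rate = $144,830 / 10,345 cycles = $14 per cycle.
Year 1: 543 × $14 = $7,602. Book value $172,828.
Year 2: 2,335 × $14 = $32,690. Book value $140,138.

$140,138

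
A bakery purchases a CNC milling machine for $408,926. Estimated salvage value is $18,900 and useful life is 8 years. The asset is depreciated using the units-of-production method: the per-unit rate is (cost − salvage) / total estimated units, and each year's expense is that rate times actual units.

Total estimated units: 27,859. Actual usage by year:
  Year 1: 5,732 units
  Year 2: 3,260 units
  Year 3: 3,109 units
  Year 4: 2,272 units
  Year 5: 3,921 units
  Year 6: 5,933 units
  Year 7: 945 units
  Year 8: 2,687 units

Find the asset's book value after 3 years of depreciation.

Depreciable base = $408,926 − $18,900 = $390,026.
Rate = $390,026 / 27,859 units = $14 per unit.
Year 1: 5,732 × $14 = $80,248. Book value $328,678.
Year 2: 3,260 × $14 = $45,640. Book value $283,038.
Year 3: 3,109 × $14 = $43,526. Book value $239,512.

$239,512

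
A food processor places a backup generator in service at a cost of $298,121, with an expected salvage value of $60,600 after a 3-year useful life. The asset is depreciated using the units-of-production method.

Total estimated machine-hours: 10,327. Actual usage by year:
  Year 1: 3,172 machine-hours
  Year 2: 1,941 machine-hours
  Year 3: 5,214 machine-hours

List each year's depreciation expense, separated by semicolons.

Depreciable base = $298,121 − $60,600 = $237,521.
Rate = $237,521 / 10,327 machine-hours = $23 per machine-hour.
Year 1: 3,172 × $23 = $72,956. Book value $225,165.
Year 2: 1,941 × $23 = $44,643. Book value $180,522.
Year 3: 5,214 × $23 = $119,922. Book value $60,600.

$72,956; $44,643; $119,922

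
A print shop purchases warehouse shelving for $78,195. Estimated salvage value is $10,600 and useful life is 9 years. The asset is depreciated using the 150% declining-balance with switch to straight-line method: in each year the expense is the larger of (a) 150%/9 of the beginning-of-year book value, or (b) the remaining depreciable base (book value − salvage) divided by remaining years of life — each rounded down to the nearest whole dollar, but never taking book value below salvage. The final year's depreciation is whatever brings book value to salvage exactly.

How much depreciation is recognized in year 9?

$5,197

Depreciable base = $78,195 − $10,600 = $67,595.
Year 1: DB = ⌊$78,195 × 150%/9⌋ = $13,032; SL = ⌊$67,595/9⌋ = $7,510 → take DB $13,032. Book value $65,163.
Year 2: DB = ⌊$65,163 × 150%/9⌋ = $10,860; SL = ⌊$54,563/8⌋ = $6,820 → take DB $10,860. Book value $54,303.
Year 3: DB = ⌊$54,303 × 150%/9⌋ = $9,050; SL = ⌊$43,703/7⌋ = $6,243 → take DB $9,050. Book value $45,253.
Year 4: DB = ⌊$45,253 × 150%/9⌋ = $7,542; SL = ⌊$34,653/6⌋ = $5,775 → take DB $7,542. Book value $37,711.
Year 5: DB = ⌊$37,711 × 150%/9⌋ = $6,285; SL = ⌊$27,111/5⌋ = $5,422 → take DB $6,285. Book value $31,426.
Year 6: DB = ⌊$31,426 × 150%/9⌋ = $5,237; SL = ⌊$20,826/4⌋ = $5,206 → take DB $5,237. Book value $26,189.
Year 7: DB = ⌊$26,189 × 150%/9⌋ = $4,364; SL = ⌊$15,589/3⌋ = $5,196 → take SL $5,196. Book value $20,993.
Year 8: DB = ⌊$20,993 × 150%/9⌋ = $3,498; SL = ⌊$10,393/2⌋ = $5,196 → take SL $5,196. Book value $15,797.
Year 9 (final): $15,797 − $10,600 = $5,197. Book value $10,600.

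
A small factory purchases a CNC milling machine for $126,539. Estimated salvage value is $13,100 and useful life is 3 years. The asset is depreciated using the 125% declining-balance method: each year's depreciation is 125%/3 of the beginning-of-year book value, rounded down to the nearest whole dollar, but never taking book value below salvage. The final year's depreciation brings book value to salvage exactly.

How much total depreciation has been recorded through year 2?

$83,480

Depreciable base = $126,539 − $13,100 = $113,439.
Year 1: ⌊$126,539 × 125%/3⌋ = $52,724. Book value $73,815.
Year 2: ⌊$73,815 × 125%/3⌋ = $30,756. Book value $43,059.
Accumulated through year 2 = $126,539 − $43,059 = $83,480.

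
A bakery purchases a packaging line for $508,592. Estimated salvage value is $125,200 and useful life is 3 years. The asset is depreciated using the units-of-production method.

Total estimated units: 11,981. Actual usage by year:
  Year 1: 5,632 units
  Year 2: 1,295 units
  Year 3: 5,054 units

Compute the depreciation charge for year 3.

$161,728

Depreciable base = $508,592 − $125,200 = $383,392.
Rate = $383,392 / 11,981 units = $32 per unit.
Year 1: 5,632 × $32 = $180,224. Book value $328,368.
Year 2: 1,295 × $32 = $41,440. Book value $286,928.
Year 3: 5,054 × $32 = $161,728. Book value $125,200.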